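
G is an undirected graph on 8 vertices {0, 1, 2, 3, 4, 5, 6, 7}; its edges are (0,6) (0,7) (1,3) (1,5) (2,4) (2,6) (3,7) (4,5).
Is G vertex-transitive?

G is 2-regular and connected on 8 vertices, i.e. the cycle C_8. The automorphisms of the 8-cycle are exactly the symmetries of a regular 8-gon: the dihedral group D_8, |D_8| = 16. This group acts transitively on the 8 vertices.

Yes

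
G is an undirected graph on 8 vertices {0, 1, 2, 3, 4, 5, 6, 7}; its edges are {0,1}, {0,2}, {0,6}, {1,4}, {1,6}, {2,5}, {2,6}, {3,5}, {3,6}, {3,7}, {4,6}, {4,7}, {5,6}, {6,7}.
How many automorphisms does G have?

Vertex 6 is the unique vertex of degree 7; the remaining 7 vertices each have degree 3 and induce a cycle, so G is the wheel on 8 vertices with hub 6. With the hub fixed, the remaining symmetry is that of the rim cycle C_7, giving the dihedral group D_7.

14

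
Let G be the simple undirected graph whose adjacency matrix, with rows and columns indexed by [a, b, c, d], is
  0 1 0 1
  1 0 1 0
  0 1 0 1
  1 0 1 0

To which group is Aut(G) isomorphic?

G is 2-regular and bipartite on 2^2 = 4 vertices with girth 4; it is the hypercube graph Q_2. Aut(Q_2) consists of the signed permutations of the 2 coordinate axes: 2! permutations times 2^2 sign flips, so |Aut| = 2^2·2! = 8.

the dihedral group of order 8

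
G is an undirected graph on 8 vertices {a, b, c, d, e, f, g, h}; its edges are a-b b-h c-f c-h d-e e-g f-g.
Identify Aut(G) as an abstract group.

The degree sequence is [1, 2, 2, 1, 2, 2, 2, 2]; the two degree-1 vertices a and d are the ends of a path, so G = P_8. A path has exactly one nontrivial symmetry — reversal — giving Aut(G) of order 2.

the cyclic group of order 2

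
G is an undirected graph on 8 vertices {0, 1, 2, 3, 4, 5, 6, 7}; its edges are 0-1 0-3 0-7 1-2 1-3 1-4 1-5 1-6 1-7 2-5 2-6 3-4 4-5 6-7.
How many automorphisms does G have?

14

Vertex 1 is the unique vertex of degree 7; the remaining 7 vertices each have degree 3 and induce a cycle, so G is the wheel on 8 vertices with hub 1. With the hub fixed, the remaining symmetry is that of the rim cycle C_7, giving the dihedral group D_7.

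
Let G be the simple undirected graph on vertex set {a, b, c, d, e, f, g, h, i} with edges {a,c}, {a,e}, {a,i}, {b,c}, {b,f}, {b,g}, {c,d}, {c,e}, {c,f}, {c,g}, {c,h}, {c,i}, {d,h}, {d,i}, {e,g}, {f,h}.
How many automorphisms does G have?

Vertex c is the unique vertex of degree 8; the remaining 8 vertices each have degree 3 and induce a cycle, so G is the wheel on 9 vertices with hub c. Every automorphism fixes the hub and acts on the rim 8-cycle, so Aut(G) ≅ Aut(C_8) = D_8 of order 16.

16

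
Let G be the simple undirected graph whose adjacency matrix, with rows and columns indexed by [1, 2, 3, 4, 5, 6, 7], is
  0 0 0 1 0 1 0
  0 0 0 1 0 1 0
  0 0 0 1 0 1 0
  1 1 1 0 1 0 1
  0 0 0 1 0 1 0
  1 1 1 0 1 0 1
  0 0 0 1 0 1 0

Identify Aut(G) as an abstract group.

The vertices split by degree into {4, 6} (degree 5) and {1, 2, 3, 5, 7} (degree 2); every edge runs between the two parts, so G is the complete bipartite graph K_{2,5}. The parts have unequal sizes, so no automorphism swaps them; each part is permuted independently, giving S_2 × S_5 of order 2!·5! = 240.

S_2 × S_5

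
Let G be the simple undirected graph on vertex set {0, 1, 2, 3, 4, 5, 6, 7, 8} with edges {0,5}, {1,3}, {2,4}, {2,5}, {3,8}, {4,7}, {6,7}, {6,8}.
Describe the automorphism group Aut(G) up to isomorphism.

The degree sequence is [1, 1, 2, 2, 2, 2, 2, 2, 2]; the two degree-1 vertices 0 and 1 are the ends of a path, so G = P_9. The only nontrivial automorphism of a path is the end-to-end reflection, so Aut(G) ≅ Z_2.

Z_2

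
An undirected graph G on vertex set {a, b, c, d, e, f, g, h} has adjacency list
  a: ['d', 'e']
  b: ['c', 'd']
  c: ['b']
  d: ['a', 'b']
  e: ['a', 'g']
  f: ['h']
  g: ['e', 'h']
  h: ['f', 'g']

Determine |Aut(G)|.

2

The degree sequence is [2, 2, 1, 2, 2, 1, 2, 2]; the two degree-1 vertices c and f are the ends of a path, so G = P_8. A path has exactly one nontrivial symmetry — reversal — giving Aut(G) of order 2.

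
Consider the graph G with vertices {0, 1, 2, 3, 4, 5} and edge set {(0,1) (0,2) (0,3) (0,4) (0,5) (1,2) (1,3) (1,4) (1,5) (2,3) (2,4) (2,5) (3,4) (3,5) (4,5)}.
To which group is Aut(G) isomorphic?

Every vertex has degree 5, so G is the complete graph K_6. Every bijection on the vertex set is an automorphism of K_6; hence Aut(K_6) ≅ S_6, order 720.

the symmetric group on 6 letters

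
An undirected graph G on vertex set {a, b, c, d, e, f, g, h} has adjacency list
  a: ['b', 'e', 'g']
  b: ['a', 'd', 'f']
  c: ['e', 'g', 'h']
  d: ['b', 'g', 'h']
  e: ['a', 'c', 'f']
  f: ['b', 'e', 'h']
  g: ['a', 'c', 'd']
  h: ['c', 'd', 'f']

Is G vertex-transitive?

Yes

G is 3-regular and bipartite on 2^3 = 8 vertices with girth 4; it is the hypercube graph Q_3. The symmetry group of the 3-cube is the hyperoctahedral group B_3 = Z_2 ≀ S_3, of order 2^3·3! = 48. Under this action every vertex can be carried to every other, so G is vertex-transitive.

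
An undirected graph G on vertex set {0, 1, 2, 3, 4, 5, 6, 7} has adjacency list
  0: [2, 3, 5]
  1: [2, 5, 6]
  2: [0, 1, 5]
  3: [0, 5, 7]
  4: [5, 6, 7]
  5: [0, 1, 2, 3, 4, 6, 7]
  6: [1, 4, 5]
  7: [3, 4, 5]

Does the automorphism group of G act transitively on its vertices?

Vertex 5 is the only vertex of degree 7, so every automorphism fixes it; G is not vertex-transitive.

No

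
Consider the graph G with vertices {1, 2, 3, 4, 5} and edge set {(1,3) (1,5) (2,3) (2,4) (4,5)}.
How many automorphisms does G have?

G is 2-regular and connected on 5 vertices, i.e. the cycle C_5. The automorphisms of the 5-cycle are exactly the symmetries of a regular 5-gon: the dihedral group D_5, |D_5| = 10.

10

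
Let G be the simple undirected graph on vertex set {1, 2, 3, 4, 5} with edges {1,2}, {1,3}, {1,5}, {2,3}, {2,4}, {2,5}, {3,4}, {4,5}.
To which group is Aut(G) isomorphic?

the dihedral group of order 8

Vertex 2 is the unique vertex of degree 4; the remaining 4 vertices each have degree 3 and induce a cycle, so G is the wheel on 5 vertices with hub 2. Every automorphism fixes the hub and acts on the rim 4-cycle, so Aut(G) ≅ Aut(C_4) = D_4 of order 8.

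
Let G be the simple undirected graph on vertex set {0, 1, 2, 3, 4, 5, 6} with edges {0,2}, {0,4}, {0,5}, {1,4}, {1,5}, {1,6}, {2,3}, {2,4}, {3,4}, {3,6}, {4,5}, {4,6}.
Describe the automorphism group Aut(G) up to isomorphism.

the dihedral group of order 12

Vertex 4 is the unique vertex of degree 6; the remaining 6 vertices each have degree 3 and induce a cycle, so G is the wheel on 7 vertices with hub 4. Every automorphism fixes the hub and acts on the rim 6-cycle, so Aut(G) ≅ Aut(C_6) = D_6 of order 12.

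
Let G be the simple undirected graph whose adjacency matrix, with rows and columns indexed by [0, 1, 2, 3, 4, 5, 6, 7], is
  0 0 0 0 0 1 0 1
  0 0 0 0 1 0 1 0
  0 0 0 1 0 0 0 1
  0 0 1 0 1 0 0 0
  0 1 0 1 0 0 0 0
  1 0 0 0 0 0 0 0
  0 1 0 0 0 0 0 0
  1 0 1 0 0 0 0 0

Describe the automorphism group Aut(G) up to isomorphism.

The degree sequence is [2, 2, 2, 2, 2, 1, 1, 2]; the two degree-1 vertices 5 and 6 are the ends of a path, so G = P_8. The only nontrivial automorphism of a path is the end-to-end reflection, so Aut(G) ≅ Z_2.

the cyclic group of order 2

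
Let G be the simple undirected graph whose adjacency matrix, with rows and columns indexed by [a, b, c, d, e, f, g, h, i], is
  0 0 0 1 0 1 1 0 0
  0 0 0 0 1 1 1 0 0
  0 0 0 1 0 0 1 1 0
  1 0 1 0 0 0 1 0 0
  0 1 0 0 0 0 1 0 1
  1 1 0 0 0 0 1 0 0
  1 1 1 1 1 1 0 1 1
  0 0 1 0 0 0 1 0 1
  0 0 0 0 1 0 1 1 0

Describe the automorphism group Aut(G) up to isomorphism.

D_8

Vertex g is the unique vertex of degree 8; the remaining 8 vertices each have degree 3 and induce a cycle, so G is the wheel on 9 vertices with hub g. Every automorphism fixes the hub and acts on the rim 8-cycle, so Aut(G) ≅ Aut(C_8) = D_8 of order 16.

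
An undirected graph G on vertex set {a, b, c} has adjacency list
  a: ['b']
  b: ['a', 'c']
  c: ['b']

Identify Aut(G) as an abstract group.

The degree sequence is [1, 2, 1]; the two degree-1 vertices a and c are the ends of a path, so G = P_3. A path has exactly one nontrivial symmetry — reversal — giving Aut(G) of order 2.

Z_2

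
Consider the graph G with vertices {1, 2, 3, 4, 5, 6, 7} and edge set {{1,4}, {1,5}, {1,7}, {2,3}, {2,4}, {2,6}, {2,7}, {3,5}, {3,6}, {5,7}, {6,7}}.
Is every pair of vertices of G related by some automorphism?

Vertex 4 is the only vertex of degree 2, so every automorphism fixes it; G is not vertex-transitive.

No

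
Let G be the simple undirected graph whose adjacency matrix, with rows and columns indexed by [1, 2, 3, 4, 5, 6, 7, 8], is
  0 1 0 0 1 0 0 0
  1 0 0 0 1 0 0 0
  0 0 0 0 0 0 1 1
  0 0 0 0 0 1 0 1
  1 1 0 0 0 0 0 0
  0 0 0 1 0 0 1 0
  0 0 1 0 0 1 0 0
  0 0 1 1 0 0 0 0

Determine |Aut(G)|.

60

G has two connected components, {3, 4, 6, 7, 8} and {1, 2, 5}; each is 2-regular, so G = C_5 ⊔ C_3. No automorphism exchanges components of different sizes, hence Aut(G) is the direct product D_3 × D_5, order 60.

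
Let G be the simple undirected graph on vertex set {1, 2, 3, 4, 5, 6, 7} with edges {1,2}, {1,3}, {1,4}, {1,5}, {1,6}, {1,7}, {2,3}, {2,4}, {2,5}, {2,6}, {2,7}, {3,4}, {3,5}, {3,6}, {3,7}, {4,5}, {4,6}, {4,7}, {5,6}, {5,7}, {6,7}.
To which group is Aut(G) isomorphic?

All 7 vertices are pairwise adjacent: G = K_7. Every bijection on the vertex set is an automorphism of K_7; hence Aut(K_7) ≅ S_7, order 5040.

the symmetric group on 7 letters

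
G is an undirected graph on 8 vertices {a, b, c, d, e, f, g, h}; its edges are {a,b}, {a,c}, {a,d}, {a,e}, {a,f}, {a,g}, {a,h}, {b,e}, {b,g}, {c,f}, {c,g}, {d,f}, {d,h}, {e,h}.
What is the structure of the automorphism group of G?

Vertex a is the unique vertex of degree 7; the remaining 7 vertices each have degree 3 and induce a cycle, so G is the wheel on 8 vertices with hub a. Every automorphism fixes the hub and acts on the rim 7-cycle, so Aut(G) ≅ Aut(C_7) = D_7 of order 14.

D_7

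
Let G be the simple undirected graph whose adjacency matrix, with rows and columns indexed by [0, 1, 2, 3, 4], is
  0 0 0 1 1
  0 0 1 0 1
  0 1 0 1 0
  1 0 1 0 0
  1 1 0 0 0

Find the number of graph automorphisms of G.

Every vertex has degree 2 and the graph is connected, so G is the 5-cycle C_5. C_5 has 5 rotations and 5 reflections, so Aut(C_5) ≅ D_5 of order 10.

10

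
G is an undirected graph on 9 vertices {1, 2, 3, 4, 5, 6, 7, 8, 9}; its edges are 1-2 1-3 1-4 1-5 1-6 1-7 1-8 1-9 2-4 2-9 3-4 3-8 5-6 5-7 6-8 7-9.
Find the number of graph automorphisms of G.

16

Vertex 1 is the unique vertex of degree 8; the remaining 8 vertices each have degree 3 and induce a cycle, so G is the wheel on 9 vertices with hub 1. With the hub fixed, the remaining symmetry is that of the rim cycle C_8, giving the dihedral group D_8.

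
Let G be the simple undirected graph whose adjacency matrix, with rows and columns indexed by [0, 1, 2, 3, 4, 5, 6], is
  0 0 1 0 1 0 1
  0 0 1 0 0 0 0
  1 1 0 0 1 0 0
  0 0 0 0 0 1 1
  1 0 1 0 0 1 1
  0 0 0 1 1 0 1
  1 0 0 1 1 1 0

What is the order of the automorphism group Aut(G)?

Degrees alone do not determine every vertex (e.g. 0 and 2 both have degree 3), but their neighbour-degree multisets differ: N(0) has degrees [3, 4, 4] while N(2) has degrees [1, 3, 4]. Repeating this refinement separates all vertices, so the only automorphism is the identity.

1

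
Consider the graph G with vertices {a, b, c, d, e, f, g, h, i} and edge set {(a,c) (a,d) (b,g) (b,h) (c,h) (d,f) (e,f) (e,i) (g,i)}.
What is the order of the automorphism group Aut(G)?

18

G is 2-regular and connected on 9 vertices, i.e. the cycle C_9. C_9 has 9 rotations and 9 reflections, so Aut(C_9) ≅ D_9 of order 18.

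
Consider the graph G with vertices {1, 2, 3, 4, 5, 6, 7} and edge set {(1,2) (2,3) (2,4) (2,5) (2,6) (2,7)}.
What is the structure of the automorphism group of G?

Vertex 2 has degree 6 and every other vertex has degree 1, so G is the star K_{1,6} with centre 2. The 6 leaves are pairwise interchangeable while the centre is fixed, giving Aut(G) = S_6.

the symmetric group on 6 letters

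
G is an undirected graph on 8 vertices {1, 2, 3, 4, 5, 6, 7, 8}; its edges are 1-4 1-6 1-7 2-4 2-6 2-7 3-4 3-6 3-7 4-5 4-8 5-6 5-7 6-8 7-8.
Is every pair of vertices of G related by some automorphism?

Automorphisms preserve degree, but G has vertices of degree 3 and vertices of degree 5; no automorphism maps one to the other, so G is not vertex-transitive.

No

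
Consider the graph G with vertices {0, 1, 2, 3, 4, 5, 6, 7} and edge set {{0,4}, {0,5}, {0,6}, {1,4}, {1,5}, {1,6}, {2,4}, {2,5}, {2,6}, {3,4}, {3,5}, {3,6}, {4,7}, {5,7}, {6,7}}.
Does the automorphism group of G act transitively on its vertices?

Automorphisms preserve degree, but G has vertices of degree 3 and vertices of degree 5; no automorphism maps one to the other, so G is not vertex-transitive.

No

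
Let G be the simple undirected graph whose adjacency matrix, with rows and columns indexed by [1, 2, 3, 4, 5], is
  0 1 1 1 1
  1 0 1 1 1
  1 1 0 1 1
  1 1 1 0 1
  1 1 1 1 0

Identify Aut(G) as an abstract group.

the symmetric group on 5 letters

All 5 vertices are pairwise adjacent: G = K_5. Every bijection on the vertex set is an automorphism of K_5; hence Aut(K_5) ≅ S_5, order 120.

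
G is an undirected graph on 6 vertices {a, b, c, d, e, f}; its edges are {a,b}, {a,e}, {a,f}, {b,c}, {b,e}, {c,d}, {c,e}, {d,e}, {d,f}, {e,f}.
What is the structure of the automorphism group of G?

D_5

Vertex e is the unique vertex of degree 5; the remaining 5 vertices each have degree 3 and induce a cycle, so G is the wheel on 6 vertices with hub e. With the hub fixed, the remaining symmetry is that of the rim cycle C_5, giving the dihedral group D_5.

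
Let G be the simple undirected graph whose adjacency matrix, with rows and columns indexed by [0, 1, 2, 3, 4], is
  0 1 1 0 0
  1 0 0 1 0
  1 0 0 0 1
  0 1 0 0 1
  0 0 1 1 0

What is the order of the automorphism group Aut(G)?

10

G is 2-regular and connected on 5 vertices, i.e. the cycle C_5. C_5 has 5 rotations and 5 reflections, so Aut(C_5) ≅ D_5 of order 10.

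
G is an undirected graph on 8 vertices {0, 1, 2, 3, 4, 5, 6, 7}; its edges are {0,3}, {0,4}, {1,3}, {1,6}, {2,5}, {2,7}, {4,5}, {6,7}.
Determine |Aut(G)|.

Every vertex has degree 2 and the graph is connected, so G is the 8-cycle C_8. The automorphisms of the 8-cycle are exactly the symmetries of a regular 8-gon: the dihedral group D_8, |D_8| = 16.

16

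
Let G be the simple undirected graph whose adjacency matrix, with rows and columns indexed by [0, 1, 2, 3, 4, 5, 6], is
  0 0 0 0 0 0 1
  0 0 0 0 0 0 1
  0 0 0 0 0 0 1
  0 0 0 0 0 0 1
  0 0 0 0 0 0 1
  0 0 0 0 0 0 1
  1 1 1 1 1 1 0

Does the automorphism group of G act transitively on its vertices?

No

Vertex 6 is the only vertex of degree 6, so every automorphism fixes it; G is not vertex-transitive.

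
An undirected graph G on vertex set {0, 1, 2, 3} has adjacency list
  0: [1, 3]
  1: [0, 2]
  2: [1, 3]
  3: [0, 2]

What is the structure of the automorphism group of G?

D_4

G is 2-regular and bipartite on 2^2 = 4 vertices with girth 4; it is the hypercube graph Q_2. The symmetry group of the 2-cube is the hyperoctahedral group B_2 = Z_2 ≀ S_2, of order 2^2·2! = 8.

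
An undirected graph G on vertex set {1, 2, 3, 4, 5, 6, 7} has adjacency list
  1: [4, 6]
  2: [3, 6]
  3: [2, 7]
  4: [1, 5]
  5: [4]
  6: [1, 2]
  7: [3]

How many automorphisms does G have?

The degree sequence is [2, 2, 2, 2, 1, 2, 1]; the two degree-1 vertices 5 and 7 are the ends of a path, so G = P_7. A path has exactly one nontrivial symmetry — reversal — giving Aut(G) of order 2.

2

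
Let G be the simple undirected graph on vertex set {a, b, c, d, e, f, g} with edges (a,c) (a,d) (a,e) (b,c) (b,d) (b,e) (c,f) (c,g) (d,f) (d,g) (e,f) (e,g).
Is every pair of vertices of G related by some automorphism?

Automorphisms preserve degree, but G has vertices of degree 3 and vertices of degree 4; no automorphism maps one to the other, so G is not vertex-transitive.

No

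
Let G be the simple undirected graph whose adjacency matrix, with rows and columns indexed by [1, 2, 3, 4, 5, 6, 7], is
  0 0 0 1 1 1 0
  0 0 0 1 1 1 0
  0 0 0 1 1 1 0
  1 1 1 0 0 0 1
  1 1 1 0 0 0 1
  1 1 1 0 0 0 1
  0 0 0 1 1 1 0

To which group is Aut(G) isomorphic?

S_4 × S_3

The vertices split by degree into {4, 5, 6} (degree 4) and {1, 2, 3, 7} (degree 3); every edge runs between the two parts, so G is the complete bipartite graph K_{3,4}. Automorphisms preserve the bipartition setwise (since the parts differ in size) and act as S_4 × S_3 within it; |Aut| = 144.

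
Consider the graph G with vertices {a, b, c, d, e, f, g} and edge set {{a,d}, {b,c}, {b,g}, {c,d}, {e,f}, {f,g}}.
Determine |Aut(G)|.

2

The degree sequence is [1, 2, 2, 2, 1, 2, 2]; the two degree-1 vertices a and e are the ends of a path, so G = P_7. A path has exactly one nontrivial symmetry — reversal — giving Aut(G) of order 2.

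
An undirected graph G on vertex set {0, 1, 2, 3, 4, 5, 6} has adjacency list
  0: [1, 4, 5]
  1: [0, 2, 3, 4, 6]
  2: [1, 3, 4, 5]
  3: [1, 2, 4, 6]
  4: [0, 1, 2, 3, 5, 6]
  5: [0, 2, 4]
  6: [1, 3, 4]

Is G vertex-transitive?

Vertex 1 is the only vertex of degree 5, so every automorphism fixes it; G is not vertex-transitive.

No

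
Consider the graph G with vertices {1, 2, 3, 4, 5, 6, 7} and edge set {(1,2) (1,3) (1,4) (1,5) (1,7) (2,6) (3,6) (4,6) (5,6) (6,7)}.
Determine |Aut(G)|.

240

The vertices split by degree into {1, 6} (degree 5) and {2, 3, 4, 5, 7} (degree 2); every edge runs between the two parts, so G is the complete bipartite graph K_{2,5}. Automorphisms preserve the bipartition setwise (since the parts differ in size) and act as S_2 × S_5 within it; |Aut| = 240.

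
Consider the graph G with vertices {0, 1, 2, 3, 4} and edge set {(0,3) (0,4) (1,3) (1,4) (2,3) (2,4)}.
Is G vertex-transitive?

Automorphisms preserve degree, but G has vertices of degree 2 and vertices of degree 3; no automorphism maps one to the other, so G is not vertex-transitive.

No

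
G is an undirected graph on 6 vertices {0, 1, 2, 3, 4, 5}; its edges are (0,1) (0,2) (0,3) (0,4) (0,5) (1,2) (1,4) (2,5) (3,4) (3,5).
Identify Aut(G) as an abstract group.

D_5

Vertex 0 is the unique vertex of degree 5; the remaining 5 vertices each have degree 3 and induce a cycle, so G is the wheel on 6 vertices with hub 0. With the hub fixed, the remaining symmetry is that of the rim cycle C_5, giving the dihedral group D_5.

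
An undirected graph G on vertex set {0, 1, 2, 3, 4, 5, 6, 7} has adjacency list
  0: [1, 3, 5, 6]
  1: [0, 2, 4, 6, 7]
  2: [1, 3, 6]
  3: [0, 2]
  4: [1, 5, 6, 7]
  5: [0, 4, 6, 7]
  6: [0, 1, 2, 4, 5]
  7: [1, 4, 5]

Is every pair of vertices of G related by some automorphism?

No

Vertex 3 is the only vertex of degree 2, so every automorphism fixes it; G is not vertex-transitive.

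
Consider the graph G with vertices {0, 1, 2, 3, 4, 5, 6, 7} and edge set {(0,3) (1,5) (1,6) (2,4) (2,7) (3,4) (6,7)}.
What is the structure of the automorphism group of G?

The degree sequence is [1, 2, 2, 2, 2, 1, 2, 2]; the two degree-1 vertices 0 and 5 are the ends of a path, so G = P_8. A path has exactly one nontrivial symmetry — reversal — giving Aut(G) of order 2.

C_2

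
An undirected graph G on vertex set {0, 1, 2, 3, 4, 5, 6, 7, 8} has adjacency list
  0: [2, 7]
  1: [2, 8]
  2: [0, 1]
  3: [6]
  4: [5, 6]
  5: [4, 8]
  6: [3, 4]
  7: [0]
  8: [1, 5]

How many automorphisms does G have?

The degree sequence is [2, 2, 2, 1, 2, 2, 2, 1, 2]; the two degree-1 vertices 3 and 7 are the ends of a path, so G = P_9. The only nontrivial automorphism of a path is the end-to-end reflection, so Aut(G) ≅ Z_2.

2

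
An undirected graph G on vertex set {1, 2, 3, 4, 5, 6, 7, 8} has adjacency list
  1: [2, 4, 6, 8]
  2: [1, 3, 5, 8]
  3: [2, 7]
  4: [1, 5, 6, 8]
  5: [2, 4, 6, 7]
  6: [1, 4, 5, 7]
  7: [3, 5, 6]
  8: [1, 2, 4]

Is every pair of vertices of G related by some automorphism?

No

Vertex 3 is the only vertex of degree 2, so every automorphism fixes it; G is not vertex-transitive.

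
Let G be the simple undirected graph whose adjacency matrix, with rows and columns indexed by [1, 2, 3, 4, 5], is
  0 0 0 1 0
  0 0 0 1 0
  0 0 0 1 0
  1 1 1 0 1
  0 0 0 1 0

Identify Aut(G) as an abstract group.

S_4

Vertex 4 has degree 4 and every other vertex has degree 1, so G is the star K_{1,4} with centre 4. The 4 leaves are pairwise interchangeable while the centre is fixed, giving Aut(G) = S_4.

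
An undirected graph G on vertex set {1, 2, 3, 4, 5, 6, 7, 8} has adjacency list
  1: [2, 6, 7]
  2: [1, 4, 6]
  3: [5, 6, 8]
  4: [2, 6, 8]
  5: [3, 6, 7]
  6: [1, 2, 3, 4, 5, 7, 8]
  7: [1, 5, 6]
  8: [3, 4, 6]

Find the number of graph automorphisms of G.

14

Vertex 6 is the unique vertex of degree 7; the remaining 7 vertices each have degree 3 and induce a cycle, so G is the wheel on 8 vertices with hub 6. With the hub fixed, the remaining symmetry is that of the rim cycle C_7, giving the dihedral group D_7.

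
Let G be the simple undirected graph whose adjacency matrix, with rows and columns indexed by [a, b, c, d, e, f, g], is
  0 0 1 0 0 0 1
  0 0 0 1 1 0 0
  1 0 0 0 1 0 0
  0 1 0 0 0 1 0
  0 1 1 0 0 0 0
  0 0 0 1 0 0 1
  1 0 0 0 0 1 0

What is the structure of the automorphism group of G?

D_7

G is 2-regular and connected on 7 vertices, i.e. the cycle C_7. C_7 has 7 rotations and 7 reflections, so Aut(C_7) ≅ D_7 of order 14.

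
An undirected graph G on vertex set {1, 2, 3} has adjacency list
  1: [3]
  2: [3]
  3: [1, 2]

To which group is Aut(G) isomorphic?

The degree sequence is [1, 1, 2]; the two degree-1 vertices 1 and 2 are the ends of a path, so G = P_3. The only nontrivial automorphism of a path is the end-to-end reflection, so Aut(G) ≅ Z_2.

Z_2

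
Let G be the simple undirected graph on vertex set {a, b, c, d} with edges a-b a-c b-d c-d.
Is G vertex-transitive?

Yes

G is 2-regular and bipartite on 2^2 = 4 vertices with girth 4; it is the hypercube graph Q_2. The symmetry group of the 2-cube is the hyperoctahedral group B_2 = Z_2 ≀ S_2, of order 2^2·2! = 8. Under this action every vertex can be carried to every other, so G is vertex-transitive.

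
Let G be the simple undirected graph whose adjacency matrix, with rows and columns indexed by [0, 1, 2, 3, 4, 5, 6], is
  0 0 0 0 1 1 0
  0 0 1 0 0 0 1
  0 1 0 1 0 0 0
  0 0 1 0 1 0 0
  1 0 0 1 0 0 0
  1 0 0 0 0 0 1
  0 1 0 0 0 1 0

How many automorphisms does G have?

G is 2-regular and connected on 7 vertices, i.e. the cycle C_7. C_7 has 7 rotations and 7 reflections, so Aut(C_7) ≅ D_7 of order 14.

14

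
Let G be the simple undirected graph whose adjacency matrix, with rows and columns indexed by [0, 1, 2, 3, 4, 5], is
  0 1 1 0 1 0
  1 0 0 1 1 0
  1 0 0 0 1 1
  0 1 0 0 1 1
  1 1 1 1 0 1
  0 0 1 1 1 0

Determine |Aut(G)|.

Vertex 4 is the unique vertex of degree 5; the remaining 5 vertices each have degree 3 and induce a cycle, so G is the wheel on 6 vertices with hub 4. With the hub fixed, the remaining symmetry is that of the rim cycle C_5, giving the dihedral group D_5.

10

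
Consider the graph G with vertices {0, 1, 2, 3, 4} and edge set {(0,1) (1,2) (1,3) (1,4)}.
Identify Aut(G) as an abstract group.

Vertex 1 has degree 4 and every other vertex has degree 1, so G is the star K_{1,4} with centre 1. Any automorphism fixes the centre and permutes the 4 leaves freely, so Aut(G) ≅ S_4 of order 4! = 24.

the symmetric group on 4 letters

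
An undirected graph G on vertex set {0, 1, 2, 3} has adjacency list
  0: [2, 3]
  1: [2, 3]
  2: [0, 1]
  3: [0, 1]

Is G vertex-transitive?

Yes

Every vertex has degree 2 and the graph is connected, so G is the 4-cycle C_4. C_4 has 4 rotations and 4 reflections, so Aut(C_4) ≅ D_4 of order 8. This group acts transitively on the 4 vertices.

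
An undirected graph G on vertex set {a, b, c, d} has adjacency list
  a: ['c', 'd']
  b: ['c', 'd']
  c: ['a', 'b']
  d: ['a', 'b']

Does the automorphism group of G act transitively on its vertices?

Yes

G is 2-regular and bipartite on 2^2 = 4 vertices with girth 4; it is the hypercube graph Q_2. The symmetry group of the 2-cube is the hyperoctahedral group B_2 = Z_2 ≀ S_2, of order 2^2·2! = 8. This group acts transitively on the 4 vertices.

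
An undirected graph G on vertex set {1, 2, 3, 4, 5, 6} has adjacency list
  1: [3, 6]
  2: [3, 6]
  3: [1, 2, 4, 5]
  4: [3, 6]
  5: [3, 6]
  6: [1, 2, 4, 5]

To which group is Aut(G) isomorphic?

The vertices split by degree into {3, 6} (degree 4) and {1, 2, 4, 5} (degree 2); every edge runs between the two parts, so G is the complete bipartite graph K_{2,4}. The parts have unequal sizes, so no automorphism swaps them; each part is permuted independently, giving S_2 × S_4 of order 2!·4! = 48.

S_2 × S_4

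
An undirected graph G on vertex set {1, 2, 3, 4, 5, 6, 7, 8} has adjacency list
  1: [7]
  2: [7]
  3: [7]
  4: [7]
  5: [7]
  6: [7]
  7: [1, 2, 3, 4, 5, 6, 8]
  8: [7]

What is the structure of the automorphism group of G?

Vertex 7 has degree 7 and every other vertex has degree 1, so G is the star K_{1,7} with centre 7. Any automorphism fixes the centre and permutes the 7 leaves freely, so Aut(G) ≅ S_7 of order 7! = 5040.

S_7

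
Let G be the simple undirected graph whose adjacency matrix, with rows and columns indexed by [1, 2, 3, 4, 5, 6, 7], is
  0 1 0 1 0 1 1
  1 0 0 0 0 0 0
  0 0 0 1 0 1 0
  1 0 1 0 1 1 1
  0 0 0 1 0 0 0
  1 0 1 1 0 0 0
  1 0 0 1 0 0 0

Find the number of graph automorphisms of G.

1

Degrees alone do not determine every vertex (e.g. 2 and 5 both have degree 1), but their neighbour-degree multisets differ: N(2) has degrees [4] while N(5) has degrees [5]. Repeating this refinement separates all vertices, so the only automorphism is the identity.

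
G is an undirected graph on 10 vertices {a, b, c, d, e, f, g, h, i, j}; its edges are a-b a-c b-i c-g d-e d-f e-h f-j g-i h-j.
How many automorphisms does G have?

200

G has two connected components, {a, b, c, g, i} and {d, e, f, h, j}; each is 2-regular, so G = C_5 ⊔ C_5. Aut of a disjoint union of two copies of C_5 is the wreath product D_5 ≀ Z_2, of order 2·10² = 200.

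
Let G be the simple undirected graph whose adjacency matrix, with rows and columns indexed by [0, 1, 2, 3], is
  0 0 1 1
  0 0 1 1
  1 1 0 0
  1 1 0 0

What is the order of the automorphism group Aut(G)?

8

G is 2-regular and bipartite with parts {0, 1} and {2, 3} (each part is independent and every cross-pair is an edge), so G = K_{2,2}. Each part can be permuted independently (S_2 × S_2) and the two equal-size parts can also be swapped, giving (S_2 × S_2) ⋊ Z_2 of order 2·(2!)² = 8.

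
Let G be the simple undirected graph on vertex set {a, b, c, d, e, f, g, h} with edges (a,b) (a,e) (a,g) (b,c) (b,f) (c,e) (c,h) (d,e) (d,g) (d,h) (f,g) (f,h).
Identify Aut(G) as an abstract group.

the hyperoctahedral group B_3

G is 3-regular and bipartite on 2^3 = 8 vertices with girth 4; it is the hypercube graph Q_3. Aut(Q_3) consists of the signed permutations of the 3 coordinate axes: 3! permutations times 2^3 sign flips, so |Aut| = 2^3·3! = 48.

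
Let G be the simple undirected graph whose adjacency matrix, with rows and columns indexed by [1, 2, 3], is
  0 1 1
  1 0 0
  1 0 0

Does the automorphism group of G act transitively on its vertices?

Vertex 1 is the only vertex of degree 2, so every automorphism fixes it; G is not vertex-transitive.

No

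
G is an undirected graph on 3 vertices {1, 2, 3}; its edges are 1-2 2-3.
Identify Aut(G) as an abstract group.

The degree sequence is [1, 2, 1]; the two degree-1 vertices 1 and 3 are the ends of a path, so G = P_3. A path has exactly one nontrivial symmetry — reversal — giving Aut(G) of order 2.

Z_2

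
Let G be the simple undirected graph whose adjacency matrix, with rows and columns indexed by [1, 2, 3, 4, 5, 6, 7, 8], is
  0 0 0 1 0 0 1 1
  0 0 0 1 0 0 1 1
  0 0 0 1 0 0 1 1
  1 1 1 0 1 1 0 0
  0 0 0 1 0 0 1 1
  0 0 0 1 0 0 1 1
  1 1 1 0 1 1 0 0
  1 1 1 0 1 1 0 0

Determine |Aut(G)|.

720

The vertices split by degree into {4, 7, 8} (degree 5) and {1, 2, 3, 5, 6} (degree 3); every edge runs between the two parts, so G is the complete bipartite graph K_{3,5}. The parts have unequal sizes, so no automorphism swaps them; each part is permuted independently, giving S_3 × S_5 of order 3!·5! = 720.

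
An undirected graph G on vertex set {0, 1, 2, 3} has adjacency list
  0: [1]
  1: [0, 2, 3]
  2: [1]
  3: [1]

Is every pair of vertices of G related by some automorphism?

No

Vertex 1 is the only vertex of degree 3, so every automorphism fixes it; G is not vertex-transitive.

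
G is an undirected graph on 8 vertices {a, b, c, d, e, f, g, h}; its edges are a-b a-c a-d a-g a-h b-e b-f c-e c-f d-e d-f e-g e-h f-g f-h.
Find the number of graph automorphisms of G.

720

The vertices split by degree into {a, e, f} (degree 5) and {b, c, d, g, h} (degree 3); every edge runs between the two parts, so G is the complete bipartite graph K_{3,5}. The parts have unequal sizes, so no automorphism swaps them; each part is permuted independently, giving S_5 × S_3 of order 5!·3! = 720.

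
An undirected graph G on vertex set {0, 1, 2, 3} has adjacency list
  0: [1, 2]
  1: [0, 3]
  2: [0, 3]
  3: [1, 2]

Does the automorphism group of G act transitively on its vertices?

G is 2-regular and bipartite on 2^2 = 4 vertices with girth 4; it is the hypercube graph Q_2. Aut(Q_2) consists of the signed permutations of the 2 coordinate axes: 2! permutations times 2^2 sign flips, so |Aut| = 2^2·2! = 8. This group acts transitively on the 4 vertices.

Yes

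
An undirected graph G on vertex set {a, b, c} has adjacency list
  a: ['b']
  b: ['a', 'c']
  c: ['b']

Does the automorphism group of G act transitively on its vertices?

Vertex b is the only vertex of degree 2, so every automorphism fixes it; G is not vertex-transitive.

No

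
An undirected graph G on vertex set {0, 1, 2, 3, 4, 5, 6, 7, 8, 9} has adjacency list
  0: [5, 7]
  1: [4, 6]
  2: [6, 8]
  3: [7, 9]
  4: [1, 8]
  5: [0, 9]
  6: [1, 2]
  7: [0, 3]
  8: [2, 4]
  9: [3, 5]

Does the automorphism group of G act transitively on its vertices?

G has two connected components, {0, 3, 5, 7, 9} and {1, 2, 4, 6, 8}; each is 2-regular, so G = C_5 ⊔ C_5. With two isomorphic components, Aut(G) = Aut(C_5) ≀ S_2 = (D_5 × D_5) ⋊ Z_2: permute each cycle by D_5, then optionally swap the two cycles. Order 2·(2·5)² = 200. This group acts transitively on the 10 vertices.

Yes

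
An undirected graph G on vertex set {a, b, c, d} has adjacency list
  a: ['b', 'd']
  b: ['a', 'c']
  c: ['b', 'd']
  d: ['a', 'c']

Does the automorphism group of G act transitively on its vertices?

Yes

Every vertex has degree 2 and the graph is connected, so G is the 4-cycle C_4. The automorphisms of the 4-cycle are exactly the symmetries of a regular 4-gon: the dihedral group D_4, |D_4| = 8. Under this action every vertex can be carried to every other, so G is vertex-transitive.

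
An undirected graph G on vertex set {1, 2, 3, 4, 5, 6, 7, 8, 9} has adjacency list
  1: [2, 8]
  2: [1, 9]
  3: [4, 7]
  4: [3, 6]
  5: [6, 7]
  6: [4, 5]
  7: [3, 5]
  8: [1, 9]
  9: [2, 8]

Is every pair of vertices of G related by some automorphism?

No

G has two connected components, {3, 4, 5, 6, 7} and {1, 2, 8, 9}; each is 2-regular, so G = C_5 ⊔ C_4. The orbit of 1 under Aut(G) is {1, 2, 8, 9}, which does not contain 3, so G is not vertex-transitive.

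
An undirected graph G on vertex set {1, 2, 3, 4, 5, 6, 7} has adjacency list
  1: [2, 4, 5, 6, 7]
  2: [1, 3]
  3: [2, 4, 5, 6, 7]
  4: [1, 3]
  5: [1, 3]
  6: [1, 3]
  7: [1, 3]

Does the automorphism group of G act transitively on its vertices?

Automorphisms preserve degree, but G has vertices of degree 2 and vertices of degree 5; no automorphism maps one to the other, so G is not vertex-transitive.

No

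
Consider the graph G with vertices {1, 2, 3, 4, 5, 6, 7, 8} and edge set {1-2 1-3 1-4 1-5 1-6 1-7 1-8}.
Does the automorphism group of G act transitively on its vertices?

Vertex 1 is the only vertex of degree 7, so every automorphism fixes it; G is not vertex-transitive.

No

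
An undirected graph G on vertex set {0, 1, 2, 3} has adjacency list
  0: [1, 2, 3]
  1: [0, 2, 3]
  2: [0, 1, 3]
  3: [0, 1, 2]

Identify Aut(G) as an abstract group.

Every vertex has degree 3, so G is the complete graph K_4. Every bijection on the vertex set is an automorphism of K_4; hence Aut(K_4) ≅ S_4, order 24.

the symmetric group on 4 letters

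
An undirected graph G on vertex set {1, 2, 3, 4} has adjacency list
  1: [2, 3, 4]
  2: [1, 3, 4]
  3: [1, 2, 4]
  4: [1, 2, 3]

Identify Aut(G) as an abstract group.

All 4 vertices are pairwise adjacent: G = K_4. Any permutation of the 4 vertices preserves K_4, so Aut(K_4) = S_4 of order 4! = 24.

S_4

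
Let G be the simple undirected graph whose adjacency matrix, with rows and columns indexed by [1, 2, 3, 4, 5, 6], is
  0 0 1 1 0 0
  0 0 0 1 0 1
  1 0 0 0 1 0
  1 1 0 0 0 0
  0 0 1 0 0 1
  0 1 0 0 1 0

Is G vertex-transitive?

Every vertex has degree 2 and the graph is connected, so G is the 6-cycle C_6. C_6 has 6 rotations and 6 reflections, so Aut(C_6) ≅ D_6 of order 12. Under this action every vertex can be carried to every other, so G is vertex-transitive.

Yes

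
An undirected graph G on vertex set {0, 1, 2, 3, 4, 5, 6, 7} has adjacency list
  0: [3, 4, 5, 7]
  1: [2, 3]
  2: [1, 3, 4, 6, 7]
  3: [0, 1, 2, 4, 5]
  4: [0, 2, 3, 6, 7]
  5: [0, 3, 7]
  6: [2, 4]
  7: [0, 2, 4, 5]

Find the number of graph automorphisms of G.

1

The degree sequence is [4, 2, 5, 5, 5, 3, 2, 4]. Checking the degree-preserving permutations of the vertex set shows that none except the identity preserves every edge, so Aut(G) is trivial.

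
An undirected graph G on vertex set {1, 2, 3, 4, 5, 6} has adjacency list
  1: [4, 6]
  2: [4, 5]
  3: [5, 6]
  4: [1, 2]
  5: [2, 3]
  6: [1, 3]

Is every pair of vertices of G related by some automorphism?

G is 2-regular and connected on 6 vertices, i.e. the cycle C_6. The automorphisms of the 6-cycle are exactly the symmetries of a regular 6-gon: the dihedral group D_6, |D_6| = 12. Under this action every vertex can be carried to every other, so G is vertex-transitive.

Yes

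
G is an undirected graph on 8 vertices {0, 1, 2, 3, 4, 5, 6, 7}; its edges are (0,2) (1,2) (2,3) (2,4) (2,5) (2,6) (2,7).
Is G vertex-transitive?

No

Vertex 2 is the only vertex of degree 7, so every automorphism fixes it; G is not vertex-transitive.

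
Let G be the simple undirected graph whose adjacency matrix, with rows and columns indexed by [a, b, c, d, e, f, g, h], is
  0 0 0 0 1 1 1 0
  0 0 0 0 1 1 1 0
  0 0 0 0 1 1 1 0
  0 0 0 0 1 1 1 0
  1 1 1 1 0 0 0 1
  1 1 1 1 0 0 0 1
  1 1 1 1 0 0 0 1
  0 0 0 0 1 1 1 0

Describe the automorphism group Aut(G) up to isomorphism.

The vertices split by degree into {e, f, g} (degree 5) and {a, b, c, d, h} (degree 3); every edge runs between the two parts, so G is the complete bipartite graph K_{3,5}. Automorphisms preserve the bipartition setwise (since the parts differ in size) and act as S_3 × S_5 within it; |Aut| = 720.

S_3 × S_5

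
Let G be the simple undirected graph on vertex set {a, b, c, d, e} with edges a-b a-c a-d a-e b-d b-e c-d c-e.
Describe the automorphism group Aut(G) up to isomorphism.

D_4

Vertex a is the unique vertex of degree 4; the remaining 4 vertices each have degree 3 and induce a cycle, so G is the wheel on 5 vertices with hub a. With the hub fixed, the remaining symmetry is that of the rim cycle C_4, giving the dihedral group D_4.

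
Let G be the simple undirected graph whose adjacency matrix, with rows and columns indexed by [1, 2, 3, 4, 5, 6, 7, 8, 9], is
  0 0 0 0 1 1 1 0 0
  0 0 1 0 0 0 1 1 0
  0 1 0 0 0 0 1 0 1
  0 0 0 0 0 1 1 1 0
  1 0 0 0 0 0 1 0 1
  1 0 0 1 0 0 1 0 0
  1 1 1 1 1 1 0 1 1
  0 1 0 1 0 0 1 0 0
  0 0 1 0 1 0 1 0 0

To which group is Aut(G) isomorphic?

Vertex 7 is the unique vertex of degree 8; the remaining 8 vertices each have degree 3 and induce a cycle, so G is the wheel on 9 vertices with hub 7. Every automorphism fixes the hub and acts on the rim 8-cycle, so Aut(G) ≅ Aut(C_8) = D_8 of order 16.

D_8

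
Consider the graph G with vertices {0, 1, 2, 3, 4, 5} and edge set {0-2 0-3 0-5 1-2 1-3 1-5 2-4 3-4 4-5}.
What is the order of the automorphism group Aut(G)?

G is 3-regular and bipartite with parts {0, 1, 4} and {2, 3, 5} (each part is independent and every cross-pair is an edge), so G = K_{3,3}. Each part can be permuted independently (S_3 × S_3) and the two equal-size parts can also be swapped, giving (S_3 × S_3) ⋊ Z_2 of order 2·(3!)² = 72.

72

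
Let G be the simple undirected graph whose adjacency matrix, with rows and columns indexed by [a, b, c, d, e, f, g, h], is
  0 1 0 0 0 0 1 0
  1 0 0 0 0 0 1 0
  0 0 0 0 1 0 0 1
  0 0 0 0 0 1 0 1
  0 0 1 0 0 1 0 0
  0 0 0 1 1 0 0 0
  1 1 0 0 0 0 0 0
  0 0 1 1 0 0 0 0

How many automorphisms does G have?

60

G has two connected components, {c, d, e, f, h} and {a, b, g}; each is 2-regular, so G = C_5 ⊔ C_3. No automorphism exchanges components of different sizes, hence Aut(G) is the direct product D_3 × D_5, order 60.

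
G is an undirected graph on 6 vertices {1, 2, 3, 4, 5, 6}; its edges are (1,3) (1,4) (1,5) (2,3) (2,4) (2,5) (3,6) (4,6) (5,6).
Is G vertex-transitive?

Yes

G is 3-regular and bipartite with parts {1, 2, 6} and {3, 4, 5} (each part is independent and every cross-pair is an edge), so G = K_{3,3}. Aut(K_{3,3}) is the wreath product S_3 ≀ Z_2: permute within each part, then optionally swap the parts; |Aut| = 2·(3!)² = 72. This group acts transitively on the 6 vertices.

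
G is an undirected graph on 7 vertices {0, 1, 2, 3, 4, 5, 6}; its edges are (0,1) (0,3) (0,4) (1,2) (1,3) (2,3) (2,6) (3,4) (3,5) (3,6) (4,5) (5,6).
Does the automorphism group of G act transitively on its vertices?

No

Vertex 3 is the only vertex of degree 6, so every automorphism fixes it; G is not vertex-transitive.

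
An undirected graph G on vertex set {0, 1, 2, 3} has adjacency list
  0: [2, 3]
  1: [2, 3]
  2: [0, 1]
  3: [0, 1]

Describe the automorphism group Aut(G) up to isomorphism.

G is 2-regular and bipartite on 2^2 = 4 vertices with girth 4; it is the hypercube graph Q_2. The symmetry group of the 2-cube is the hyperoctahedral group B_2 = Z_2 ≀ S_2, of order 2^2·2! = 8.

the dihedral group of order 8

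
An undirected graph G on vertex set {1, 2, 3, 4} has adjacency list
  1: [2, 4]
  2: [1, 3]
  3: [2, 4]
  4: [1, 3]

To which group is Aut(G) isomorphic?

G is 2-regular and bipartite with parts {2, 4} and {1, 3} (each part is independent and every cross-pair is an edge), so G = K_{2,2}. Aut(K_{2,2}) is the wreath product S_2 ≀ Z_2: permute within each part, then optionally swap the parts; |Aut| = 2·(2!)² = 8.

S_2 ≀ Z_2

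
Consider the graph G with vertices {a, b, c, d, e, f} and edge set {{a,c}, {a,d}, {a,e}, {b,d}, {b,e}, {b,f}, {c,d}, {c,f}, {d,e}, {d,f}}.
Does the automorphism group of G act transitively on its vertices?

Vertex d is the only vertex of degree 5, so every automorphism fixes it; G is not vertex-transitive.

No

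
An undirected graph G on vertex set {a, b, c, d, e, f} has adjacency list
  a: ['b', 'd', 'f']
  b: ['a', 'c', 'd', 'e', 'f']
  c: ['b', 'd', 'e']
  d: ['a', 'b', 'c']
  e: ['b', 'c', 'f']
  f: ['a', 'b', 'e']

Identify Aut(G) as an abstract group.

D_5

Vertex b is the unique vertex of degree 5; the remaining 5 vertices each have degree 3 and induce a cycle, so G is the wheel on 6 vertices with hub b. With the hub fixed, the remaining symmetry is that of the rim cycle C_5, giving the dihedral group D_5.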